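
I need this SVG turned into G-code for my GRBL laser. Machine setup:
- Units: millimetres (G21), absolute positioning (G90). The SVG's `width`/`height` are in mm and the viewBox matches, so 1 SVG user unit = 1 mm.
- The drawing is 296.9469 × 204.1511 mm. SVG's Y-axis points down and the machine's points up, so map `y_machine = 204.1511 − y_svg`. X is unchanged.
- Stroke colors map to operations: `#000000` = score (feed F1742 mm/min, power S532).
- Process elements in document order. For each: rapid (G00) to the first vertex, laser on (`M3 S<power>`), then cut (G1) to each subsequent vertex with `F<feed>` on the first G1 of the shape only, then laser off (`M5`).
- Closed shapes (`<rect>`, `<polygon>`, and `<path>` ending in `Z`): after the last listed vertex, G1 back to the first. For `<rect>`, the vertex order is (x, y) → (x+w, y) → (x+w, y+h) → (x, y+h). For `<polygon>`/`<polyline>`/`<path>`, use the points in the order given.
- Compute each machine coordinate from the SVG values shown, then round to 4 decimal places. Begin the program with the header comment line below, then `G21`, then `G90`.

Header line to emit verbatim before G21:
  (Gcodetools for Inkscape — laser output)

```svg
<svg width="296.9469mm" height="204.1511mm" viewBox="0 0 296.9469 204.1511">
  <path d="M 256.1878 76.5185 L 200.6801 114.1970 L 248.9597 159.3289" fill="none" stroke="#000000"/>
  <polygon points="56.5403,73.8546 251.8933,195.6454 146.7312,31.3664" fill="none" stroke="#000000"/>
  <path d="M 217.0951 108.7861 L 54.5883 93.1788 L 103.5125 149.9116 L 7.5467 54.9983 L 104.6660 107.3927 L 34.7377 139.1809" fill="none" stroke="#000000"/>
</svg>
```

(Gcodetools for Inkscape — laser output)
G21
G90
G00 X256.1878 Y127.6326
M3 S532
G1 X200.6801 Y89.9541 F1742
G1 X248.9597 Y44.8222
M5
G00 X56.5403 Y130.2965
M3 S532
G1 X251.8933 Y8.5057 F1742
G1 X146.7312 Y172.7847
G1 X56.5403 Y130.2965
M5
G00 X217.0951 Y95.3650
M3 S532
G1 X54.5883 Y110.9723 F1742
G1 X103.5125 Y54.2395
G1 X7.5467 Y149.1528
G1 X104.6660 Y96.7584
G1 X34.7377 Y64.9702
M5

viewBox `0 0 296.9469 204.1511` with mm width/height → 1 unit = 1 mm. Flip: y_m = 204.1511 − y_svg.

**Shape 1** — `<path>` open polyline, stroke `#000000` → score (S532, F1742). Machine vertices: (256.1878,127.6326) → (200.6801,89.9541) → (248.9597,44.8222). Open path.

**Shape 2** — `<polygon>` closed polygon, stroke `#000000` → score (S532, F1742). Machine vertices: (56.5403,130.2965) → (251.8933,8.5057) → (146.7312,172.7847) → (56.5403,130.2965). Closed: final G1 returns to the first vertex.

**Shape 3** — `<path>` open polyline, stroke `#000000` → score (S532, F1742). Machine vertices: (217.0951,95.3650) → (54.5883,110.9723) → (103.5125,54.2395) → (7.5467,149.1528) → (104.6660,96.7584) → (34.7377,64.9702). Open path.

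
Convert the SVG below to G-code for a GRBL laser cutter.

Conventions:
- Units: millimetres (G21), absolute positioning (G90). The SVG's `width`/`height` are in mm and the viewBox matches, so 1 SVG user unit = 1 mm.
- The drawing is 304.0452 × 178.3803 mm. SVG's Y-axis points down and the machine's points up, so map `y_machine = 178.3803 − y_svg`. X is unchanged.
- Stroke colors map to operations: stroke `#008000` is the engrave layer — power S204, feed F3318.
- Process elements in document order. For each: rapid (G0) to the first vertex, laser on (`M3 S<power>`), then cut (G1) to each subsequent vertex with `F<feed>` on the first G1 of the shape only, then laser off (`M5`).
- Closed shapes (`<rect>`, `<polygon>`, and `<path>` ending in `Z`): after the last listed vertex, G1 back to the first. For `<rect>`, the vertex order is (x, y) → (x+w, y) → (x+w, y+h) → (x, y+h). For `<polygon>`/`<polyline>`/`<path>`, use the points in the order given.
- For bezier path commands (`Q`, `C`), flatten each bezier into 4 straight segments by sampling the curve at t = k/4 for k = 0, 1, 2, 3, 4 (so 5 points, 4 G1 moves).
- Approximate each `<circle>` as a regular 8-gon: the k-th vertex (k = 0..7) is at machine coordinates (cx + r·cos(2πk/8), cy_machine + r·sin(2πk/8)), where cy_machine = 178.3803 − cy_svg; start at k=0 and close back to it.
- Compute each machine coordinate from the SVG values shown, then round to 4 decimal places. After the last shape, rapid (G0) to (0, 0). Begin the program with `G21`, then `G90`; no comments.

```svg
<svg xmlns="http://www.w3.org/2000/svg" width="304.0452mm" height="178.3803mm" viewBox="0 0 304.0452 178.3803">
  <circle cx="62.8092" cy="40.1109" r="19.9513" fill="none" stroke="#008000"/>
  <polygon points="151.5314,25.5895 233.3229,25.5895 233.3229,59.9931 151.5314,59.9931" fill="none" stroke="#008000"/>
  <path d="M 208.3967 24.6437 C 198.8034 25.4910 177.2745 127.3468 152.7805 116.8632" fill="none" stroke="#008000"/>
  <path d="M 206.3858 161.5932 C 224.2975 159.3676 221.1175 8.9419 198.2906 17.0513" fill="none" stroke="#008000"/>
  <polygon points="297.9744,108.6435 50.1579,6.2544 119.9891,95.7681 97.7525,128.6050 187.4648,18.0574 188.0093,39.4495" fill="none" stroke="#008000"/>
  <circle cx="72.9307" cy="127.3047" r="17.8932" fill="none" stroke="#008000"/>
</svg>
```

G21
G90
G0 X82.7605 Y138.2694
M3 S204
G1 X76.9169 Y152.3771 F3318
G1 X62.8092 Y158.2207
G1 X48.7015 Y152.3771
G1 X42.8579 Y138.2694
G1 X48.7015 Y124.1617
G1 X62.8092 Y118.3181
G1 X76.9169 Y124.1617
G1 X82.7605 Y138.2694
M5
G0 X151.5314 Y152.7908
M3 S204
G1 X233.3229 Y152.7908 F3318
G1 X233.3229 Y118.3872
G1 X151.5314 Y118.3872
G1 X151.5314 Y152.7908
M5
G0 X208.3967 Y153.7366
M3 S204
G1 X199.1040 Y137.4956 F3318
G1 X186.1764 Y103.3778
G1 X170.4549 Y71.3845
G1 X152.7805 Y61.5171
M5
G0 X206.3858 Y16.7871
M3 S204
G1 X215.8875 Y41.4511 F3318
G1 X217.6152 Y92.9337
G1 X211.7044 Y142.4785
G1 X198.2906 Y161.3290
M5
G0 X297.9744 Y69.7368
M3 S204
G1 X50.1579 Y172.1259 F3318
G1 X119.9891 Y82.6122
G1 X97.7525 Y49.7753
G1 X187.4648 Y160.3229
G1 X188.0093 Y138.9308
G1 X297.9744 Y69.7368
M5
G0 X90.8239 Y51.0756
M3 S204
G1 X85.5831 Y63.7280 F3318
G1 X72.9307 Y68.9688
G1 X60.2783 Y63.7280
G1 X55.0375 Y51.0756
G1 X60.2783 Y38.4232
G1 X72.9307 Y33.1824
G1 X85.5831 Y38.4232
G1 X90.8239 Y51.0756
M5
G0 X0.0000 Y0.0000

1 u = 1 mm; y_m = 178.3803 − y.

[1] `<circle>` circle, #008000→engrave S204 F3318: (82.7605,138.2694) → (76.9169,152.3771) → (62.8092,158.2207) → (48.7015,152.3771) → (42.8579,138.2694) → (48.7015,124.1617) → (62.8092,118.3181) → (76.9169,124.1617) → (82.7605,138.2694) (closed)

[2] `<polygon>` rectangle, #008000→engrave S204 F3318: (151.5314,152.7908) → (233.3229,152.7908) → (233.3229,118.3872) → (151.5314,118.3872) → (151.5314,152.7908) (closed)

[3] `<path>` cubic bezier, #008000→engrave S204 F3318: (208.3967,153.7366) → (199.1040,137.4956) → (186.1764,103.3778) → (170.4549,71.3845) → (152.7805,61.5171)

[4] `<path>` cubic bezier, #008000→engrave S204 F3318: (206.3858,16.7871) → (215.8875,41.4511) → (217.6152,92.9337) → (211.7044,142.4785) → (198.2906,161.3290)

[5] `<polygon>` closed polygon, #008000→engrave S204 F3318: (297.9744,69.7368) → (50.1579,172.1259) → (119.9891,82.6122) → (97.7525,49.7753) → (187.4648,160.3229) → (188.0093,138.9308) → (297.9744,69.7368) (closed)

[6] `<circle>` circle, #008000→engrave S204 F3318: (90.8239,51.0756) → (85.5831,63.7280) → (72.9307,68.9688) → (60.2783,63.7280) → (55.0375,51.0756) → (60.2783,38.4232) → (72.9307,33.1824) → (85.5831,38.4232) → (90.8239,51.0756) (closed)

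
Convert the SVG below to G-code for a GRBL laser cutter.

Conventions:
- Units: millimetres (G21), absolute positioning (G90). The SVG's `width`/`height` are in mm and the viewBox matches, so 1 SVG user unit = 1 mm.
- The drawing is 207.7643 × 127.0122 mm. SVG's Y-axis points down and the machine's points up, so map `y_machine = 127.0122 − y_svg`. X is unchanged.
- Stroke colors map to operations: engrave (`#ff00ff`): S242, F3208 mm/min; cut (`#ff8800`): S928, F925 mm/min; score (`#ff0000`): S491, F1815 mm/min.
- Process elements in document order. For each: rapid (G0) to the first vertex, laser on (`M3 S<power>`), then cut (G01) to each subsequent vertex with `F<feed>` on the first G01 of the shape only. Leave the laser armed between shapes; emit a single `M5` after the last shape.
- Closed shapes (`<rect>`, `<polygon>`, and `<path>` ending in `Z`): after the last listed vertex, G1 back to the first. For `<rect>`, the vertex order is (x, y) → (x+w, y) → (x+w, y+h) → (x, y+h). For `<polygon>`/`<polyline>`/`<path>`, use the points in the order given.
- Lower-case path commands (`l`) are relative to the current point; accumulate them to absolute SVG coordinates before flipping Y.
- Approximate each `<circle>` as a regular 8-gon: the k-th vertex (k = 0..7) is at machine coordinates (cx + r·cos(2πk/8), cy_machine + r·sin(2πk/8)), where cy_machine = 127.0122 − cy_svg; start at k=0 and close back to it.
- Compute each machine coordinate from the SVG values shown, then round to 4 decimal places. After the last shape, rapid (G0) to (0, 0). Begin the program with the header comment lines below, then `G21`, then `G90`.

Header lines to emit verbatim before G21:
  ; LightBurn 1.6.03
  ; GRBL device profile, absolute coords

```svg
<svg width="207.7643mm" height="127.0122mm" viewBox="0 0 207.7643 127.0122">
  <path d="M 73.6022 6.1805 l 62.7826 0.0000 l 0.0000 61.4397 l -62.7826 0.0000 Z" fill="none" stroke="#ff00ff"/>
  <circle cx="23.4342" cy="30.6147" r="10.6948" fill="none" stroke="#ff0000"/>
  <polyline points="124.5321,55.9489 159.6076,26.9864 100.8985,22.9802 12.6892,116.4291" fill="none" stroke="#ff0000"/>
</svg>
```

1 u = 1 mm; y_m = 127.0122 − y.

[1] `<path>` rectangle, #ff00ff→engrave S242 F3208: (73.6022,120.8317) → (136.3848,120.8317) → (136.3848,59.3920) → (73.6022,59.3920) → (73.6022,120.8317) (closed)

[2] `<circle>` circle, #ff0000→score S491 F1815: (34.1290,96.3975) → (30.9966,103.9599) → (23.4342,107.0923) → (15.8718,103.9599) → (12.7394,96.3975) → (15.8718,88.8351) → (23.4342,85.7027) → (30.9966,88.8351) → (34.1290,96.3975) (closed)

[3] `<polyline>` open polyline, #ff0000→score S491 F1815: (124.5321,71.0633) → (159.6076,100.0258) → (100.8985,104.0320) → (12.6892,10.5831)

; LightBurn 1.6.03
; GRBL device profile, absolute coords
G21
G90
G0 X73.6022 Y120.8317
M3 S242
G01 X136.3848 Y120.8317 F3208
G01 X136.3848 Y59.3920
G01 X73.6022 Y59.3920
G01 X73.6022 Y120.8317
G0 X34.1290 Y96.3975
M3 S491
G01 X30.9966 Y103.9599 F1815
G01 X23.4342 Y107.0923
G01 X15.8718 Y103.9599
G01 X12.7394 Y96.3975
G01 X15.8718 Y88.8351
G01 X23.4342 Y85.7027
G01 X30.9966 Y88.8351
G01 X34.1290 Y96.3975
G0 X124.5321 Y71.0633
M3 S491
G01 X159.6076 Y100.0258 F1815
G01 X100.8985 Y104.0320
G01 X12.6892 Y10.5831
M5
G0 X0.0000 Y0.0000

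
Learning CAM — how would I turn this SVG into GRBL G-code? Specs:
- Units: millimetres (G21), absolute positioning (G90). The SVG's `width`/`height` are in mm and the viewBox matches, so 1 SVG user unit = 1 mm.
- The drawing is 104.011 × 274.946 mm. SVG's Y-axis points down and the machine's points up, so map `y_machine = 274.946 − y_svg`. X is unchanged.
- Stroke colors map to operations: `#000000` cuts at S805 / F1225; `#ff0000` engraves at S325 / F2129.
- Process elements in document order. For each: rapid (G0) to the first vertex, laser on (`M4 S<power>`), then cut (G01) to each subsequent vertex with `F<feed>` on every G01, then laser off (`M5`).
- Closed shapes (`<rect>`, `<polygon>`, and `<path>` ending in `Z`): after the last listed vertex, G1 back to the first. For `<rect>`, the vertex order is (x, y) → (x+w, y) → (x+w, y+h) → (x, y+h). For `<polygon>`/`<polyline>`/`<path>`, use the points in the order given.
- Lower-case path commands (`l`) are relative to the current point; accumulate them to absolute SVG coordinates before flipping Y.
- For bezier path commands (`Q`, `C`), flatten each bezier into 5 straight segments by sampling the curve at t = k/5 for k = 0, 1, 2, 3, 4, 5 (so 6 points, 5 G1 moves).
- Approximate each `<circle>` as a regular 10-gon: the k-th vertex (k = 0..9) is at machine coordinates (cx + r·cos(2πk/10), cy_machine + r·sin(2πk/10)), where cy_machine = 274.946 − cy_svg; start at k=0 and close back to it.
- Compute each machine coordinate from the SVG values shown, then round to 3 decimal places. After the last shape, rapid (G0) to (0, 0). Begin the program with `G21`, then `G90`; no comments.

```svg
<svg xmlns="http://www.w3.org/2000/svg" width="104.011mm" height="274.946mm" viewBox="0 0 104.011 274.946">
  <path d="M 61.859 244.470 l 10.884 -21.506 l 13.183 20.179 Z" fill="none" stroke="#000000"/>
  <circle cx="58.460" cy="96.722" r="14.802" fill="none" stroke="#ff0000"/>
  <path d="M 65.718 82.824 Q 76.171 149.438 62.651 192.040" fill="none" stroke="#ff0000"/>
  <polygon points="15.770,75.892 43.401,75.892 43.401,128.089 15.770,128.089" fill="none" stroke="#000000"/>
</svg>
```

G21
G90
G0 X61.859 Y30.476
M4 S805
G01 X72.743 Y51.982 F1225
G01 X85.926 Y31.803 F1225
G01 X61.859 Y30.476 F1225
M5
G0 X73.262 Y178.224
M4 S325
G01 X70.435 Y186.924 F2129
G01 X63.034 Y192.302 F2129
G01 X53.886 Y192.302 F2129
G01 X46.485 Y186.924 F2129
G01 X43.658 Y178.224 F2129
G01 X46.485 Y169.524 F2129
G01 X53.886 Y164.146 F2129
G01 X63.034 Y164.146 F2129
G01 X70.435 Y169.524 F2129
G01 X73.262 Y178.224 F2129
M5
G0 X65.718 Y192.122
M4 S325
G01 X68.940 Y166.437 F2129
G01 X70.245 Y142.673 F2129
G01 X69.631 Y120.830 F2129
G01 X67.100 Y100.907 F2129
G01 X62.651 Y82.906 F2129
M5
G0 X15.770 Y199.054
M4 S805
G01 X43.401 Y199.054 F1225
G01 X43.401 Y146.857 F1225
G01 X15.770 Y146.857 F1225
G01 X15.770 Y199.054 F1225
M5
G0 X0.000 Y0.000

1 u = 1 mm; y_m = 274.946 − y.

[1] `<path>` regular polygon, #000000→cut S805 F1225: (61.859,30.476) → (72.743,51.982) → (85.926,31.803) → (61.859,30.476) (closed)

[2] `<circle>` circle, #ff0000→engrave S325 F2129: (73.262,178.224) → (70.435,186.924) → (63.034,192.302) → (53.886,192.302) → (46.485,186.924) → (43.658,178.224) → (46.485,169.524) → (53.886,164.146) → (63.034,164.146) → (70.435,169.524) → (73.262,178.224) (closed)

[3] `<path>` quadratic bezier, #ff0000→engrave S325 F2129: (65.718,192.122) → (68.940,166.437) → (70.245,142.673) → (69.631,120.830) → (67.100,100.907) → (62.651,82.906)

[4] `<polygon>` rectangle, #000000→cut S805 F1225: (15.770,199.054) → (43.401,199.054) → (43.401,146.857) → (15.770,146.857) → (15.770,199.054) (closed)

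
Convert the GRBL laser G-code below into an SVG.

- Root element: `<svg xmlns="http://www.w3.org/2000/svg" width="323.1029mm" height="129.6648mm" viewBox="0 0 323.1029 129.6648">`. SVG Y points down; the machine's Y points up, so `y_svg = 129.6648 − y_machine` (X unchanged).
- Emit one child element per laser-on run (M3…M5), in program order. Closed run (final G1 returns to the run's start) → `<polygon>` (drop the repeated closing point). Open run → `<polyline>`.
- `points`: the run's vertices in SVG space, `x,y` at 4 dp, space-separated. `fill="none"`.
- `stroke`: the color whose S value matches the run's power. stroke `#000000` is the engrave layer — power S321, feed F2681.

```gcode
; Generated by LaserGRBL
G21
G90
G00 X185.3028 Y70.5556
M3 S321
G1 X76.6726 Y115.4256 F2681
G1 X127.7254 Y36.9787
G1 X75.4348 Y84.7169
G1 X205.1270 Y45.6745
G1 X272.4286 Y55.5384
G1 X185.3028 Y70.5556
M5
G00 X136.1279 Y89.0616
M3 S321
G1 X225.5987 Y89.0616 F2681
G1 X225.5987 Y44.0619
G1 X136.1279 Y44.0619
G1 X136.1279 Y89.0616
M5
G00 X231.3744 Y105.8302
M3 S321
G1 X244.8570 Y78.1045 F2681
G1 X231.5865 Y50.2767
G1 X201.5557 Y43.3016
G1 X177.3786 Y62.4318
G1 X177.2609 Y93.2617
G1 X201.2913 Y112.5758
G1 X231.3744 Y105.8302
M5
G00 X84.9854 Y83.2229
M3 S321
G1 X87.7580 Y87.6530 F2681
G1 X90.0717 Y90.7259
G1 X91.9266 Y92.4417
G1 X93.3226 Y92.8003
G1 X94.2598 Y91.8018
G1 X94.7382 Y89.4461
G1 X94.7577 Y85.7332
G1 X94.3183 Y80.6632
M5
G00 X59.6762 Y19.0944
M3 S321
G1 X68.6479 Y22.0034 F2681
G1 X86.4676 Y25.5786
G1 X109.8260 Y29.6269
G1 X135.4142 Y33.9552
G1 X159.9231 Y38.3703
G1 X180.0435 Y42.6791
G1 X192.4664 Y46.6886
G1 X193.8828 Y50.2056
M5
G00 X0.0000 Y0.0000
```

<svg xmlns="http://www.w3.org/2000/svg" width="323.1029mm" height="129.6648mm" viewBox="0 0 323.1029 129.6648">
  <polygon points="185.3028,59.1092 76.6726,14.2392 127.7254,92.6861 75.4348,44.9479 205.1270,83.9903 272.4286,74.1264" fill="none" stroke="#000000"/>
  <polygon points="136.1279,40.6032 225.5987,40.6032 225.5987,85.6029 136.1279,85.6029" fill="none" stroke="#000000"/>
  <polygon points="231.3744,23.8346 244.8570,51.5603 231.5865,79.3881 201.5557,86.3632 177.3786,67.2330 177.2609,36.4031 201.2913,17.0890" fill="none" stroke="#000000"/>
  <polyline points="84.9854,46.4419 87.7580,42.0118 90.0717,38.9389 91.9266,37.2231 93.3226,36.8645 94.2598,37.8630 94.7382,40.2187 94.7577,43.9316 94.3183,49.0016" fill="none" stroke="#000000"/>
  <polyline points="59.6762,110.5704 68.6479,107.6614 86.4676,104.0862 109.8260,100.0379 135.4142,95.7096 159.9231,91.2945 180.0435,86.9857 192.4664,82.9762 193.8828,79.4592" fill="none" stroke="#000000"/>
</svg>

Machine Y-up, SVG Y-down with viewBox height 129.6648, so y_svg = 129.6648 − y_machine; X carries over. Every run uses S321, so all elements get stroke `#000000` (engrave).

Run 1: The run returns to its start, so emit a `<polygon>` with points (Y-flipped): 185.3028,59.1092 76.6726,14.2392 127.7254,92.6861 75.4348,44.9479 205.1270,83.9903 272.4286,74.1264.

Run 2: The run returns to its start, so emit a `<polygon>` with points (Y-flipped): 136.1279,40.6032 225.5987,40.6032 225.5987,85.6029 136.1279,85.6029.

Run 3: The run returns to its start, so emit a `<polygon>` with points (Y-flipped): 231.3744,23.8346 244.8570,51.5603 231.5865,79.3881 201.5557,86.3632 177.3786,67.2330 177.2609,36.4031 201.2913,17.0890.

Run 4: The run is open, so emit a `<polyline>` with points (Y-flipped): 84.9854,46.4419 87.7580,42.0118 90.0717,38.9389 91.9266,37.2231 93.3226,36.8645 94.2598,37.8630 94.7382,40.2187 94.7577,43.9316 94.3183,49.0016.

Run 5: The run is open, so emit a `<polyline>` with points (Y-flipped): 59.6762,110.5704 68.6479,107.6614 86.4676,104.0862 109.8260,100.0379 135.4142,95.7096 159.9231,91.2945 180.0435,86.9857 192.4664,82.9762 193.8828,79.4592.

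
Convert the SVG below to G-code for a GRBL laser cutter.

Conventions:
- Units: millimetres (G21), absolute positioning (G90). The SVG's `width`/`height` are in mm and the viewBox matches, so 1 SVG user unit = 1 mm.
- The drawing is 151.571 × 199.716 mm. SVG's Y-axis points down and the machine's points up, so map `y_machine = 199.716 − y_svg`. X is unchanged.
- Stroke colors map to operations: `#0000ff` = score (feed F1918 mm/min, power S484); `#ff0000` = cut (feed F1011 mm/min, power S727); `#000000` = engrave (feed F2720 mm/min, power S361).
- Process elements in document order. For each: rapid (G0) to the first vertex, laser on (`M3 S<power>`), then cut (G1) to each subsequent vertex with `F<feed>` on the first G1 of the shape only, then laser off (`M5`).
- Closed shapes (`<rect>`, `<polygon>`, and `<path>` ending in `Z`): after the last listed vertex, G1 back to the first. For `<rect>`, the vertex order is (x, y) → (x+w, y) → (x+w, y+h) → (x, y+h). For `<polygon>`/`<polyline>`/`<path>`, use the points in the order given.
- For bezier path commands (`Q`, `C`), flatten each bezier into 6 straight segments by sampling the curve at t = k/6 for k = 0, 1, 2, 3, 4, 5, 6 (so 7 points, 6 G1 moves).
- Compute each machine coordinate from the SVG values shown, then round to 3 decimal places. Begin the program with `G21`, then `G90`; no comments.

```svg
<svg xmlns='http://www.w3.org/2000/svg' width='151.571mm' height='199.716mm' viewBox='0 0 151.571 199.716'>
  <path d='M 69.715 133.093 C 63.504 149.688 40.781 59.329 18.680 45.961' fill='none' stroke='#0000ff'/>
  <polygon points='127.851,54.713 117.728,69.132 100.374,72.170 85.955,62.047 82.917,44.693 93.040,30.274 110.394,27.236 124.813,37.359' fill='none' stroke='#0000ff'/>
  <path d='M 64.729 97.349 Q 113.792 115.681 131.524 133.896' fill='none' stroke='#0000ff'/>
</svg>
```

1 u = 1 mm; y_m = 199.716 − y.

[1] `<path>` cubic bezier, #0000ff→score S484 F1918: (69.715,66.623) → (65.313,66.387) → (58.635,78.867) → (50.156,98.953) → (40.354,121.536) → (29.703,141.507) → (18.680,153.755)

[2] `<polygon>` regular polygon, #0000ff→score S484 F1918: (127.851,145.003) → (117.728,130.584) → (100.374,127.546) → (85.955,137.669) → (82.917,155.023) → (93.040,169.442) → (110.394,172.480) → (124.813,162.357) → (127.851,145.003) (closed)

[3] `<path>` quadratic bezier, #0000ff→score S484 F1918: (64.729,102.367) → (80.213,96.260) → (93.956,90.159) → (105.959,84.064) → (116.221,77.976) → (124.743,71.895) → (131.524,65.820)

G21
G90
G0 X69.715 Y66.623
M3 S484
G1 X65.313 Y66.387 F1918
G1 X58.635 Y78.867
G1 X50.156 Y98.953
G1 X40.354 Y121.536
G1 X29.703 Y141.507
G1 X18.680 Y153.755
M5
G0 X127.851 Y145.003
M3 S484
G1 X117.728 Y130.584 F1918
G1 X100.374 Y127.546
G1 X85.955 Y137.669
G1 X82.917 Y155.023
G1 X93.040 Y169.442
G1 X110.394 Y172.480
G1 X124.813 Y162.357
G1 X127.851 Y145.003
M5
G0 X64.729 Y102.367
M3 S484
G1 X80.213 Y96.260 F1918
G1 X93.956 Y90.159
G1 X105.959 Y84.064
G1 X116.221 Y77.976
G1 X124.743 Y71.895
G1 X131.524 Y65.820
M5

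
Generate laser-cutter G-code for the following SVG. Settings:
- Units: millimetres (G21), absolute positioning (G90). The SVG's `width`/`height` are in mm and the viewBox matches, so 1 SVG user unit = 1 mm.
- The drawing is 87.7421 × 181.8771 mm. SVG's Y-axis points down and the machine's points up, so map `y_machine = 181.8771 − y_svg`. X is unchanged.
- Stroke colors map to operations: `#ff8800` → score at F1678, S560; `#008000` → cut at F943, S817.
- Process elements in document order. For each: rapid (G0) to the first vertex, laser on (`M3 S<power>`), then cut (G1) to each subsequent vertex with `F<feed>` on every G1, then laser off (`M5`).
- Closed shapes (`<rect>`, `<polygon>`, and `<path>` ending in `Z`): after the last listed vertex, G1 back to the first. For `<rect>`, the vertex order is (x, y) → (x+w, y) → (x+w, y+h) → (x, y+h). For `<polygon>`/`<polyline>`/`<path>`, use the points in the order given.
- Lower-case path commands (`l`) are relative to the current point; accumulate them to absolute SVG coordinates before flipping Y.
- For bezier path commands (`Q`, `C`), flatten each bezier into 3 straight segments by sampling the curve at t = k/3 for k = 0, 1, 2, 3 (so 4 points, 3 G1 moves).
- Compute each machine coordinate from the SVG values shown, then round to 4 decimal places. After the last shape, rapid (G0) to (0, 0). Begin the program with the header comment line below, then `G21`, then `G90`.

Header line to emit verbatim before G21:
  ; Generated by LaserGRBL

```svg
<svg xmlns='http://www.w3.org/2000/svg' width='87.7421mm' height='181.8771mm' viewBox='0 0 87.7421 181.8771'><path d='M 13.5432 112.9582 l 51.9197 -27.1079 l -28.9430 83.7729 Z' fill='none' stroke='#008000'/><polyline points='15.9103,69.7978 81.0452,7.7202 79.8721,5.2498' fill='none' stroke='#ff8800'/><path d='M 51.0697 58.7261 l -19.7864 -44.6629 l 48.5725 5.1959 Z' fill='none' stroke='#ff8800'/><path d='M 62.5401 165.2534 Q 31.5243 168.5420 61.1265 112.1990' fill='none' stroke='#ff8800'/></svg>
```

viewBox `0 0 87.7421 181.8771` with mm width/height → 1 unit = 1 mm. Flip: y_m = 181.8771 − y_svg.

**Shape 1** — `<path>` closed polygon, stroke `#008000` → cut (S817, F943). Machine vertices: (13.5432,68.9189) → (65.4629,96.0268) → (36.5199,12.2539) → (13.5432,68.9189). Closed: final G1 returns to the first vertex.

**Shape 2** — `<polyline>` open polyline, stroke `#ff8800` → score (S560, F1678). Machine vertices: (15.9103,112.0793) → (81.0452,174.1569) → (79.8721,176.6273). Open path.

**Shape 3** — `<path>` regular polygon, stroke `#ff8800` → score (S560, F1678). Machine vertices: (51.0697,123.1510) → (31.2833,167.8139) → (79.8558,162.6180) → (51.0697,123.1510). Closed: final G1 returns to the first vertex.

**Shape 4** — `<path>` quadratic bezier, stroke `#ff8800` → score (S560, F1678). Control points (SVG): P0=(62.5401,165.2534), P1=(31.5243,168.5420), P2=(61.1265,112.1990); sampled at t=k/3. Machine vertices: (62.5401,16.6237) → (48.5982,21.0570) → (48.1270,38.7418) → (61.1265,69.6781). Open path.

; Generated by LaserGRBL
G21
G90
G0 X13.5432 Y68.9189
M3 S817
G1 X65.4629 Y96.0268 F943
G1 X36.5199 Y12.2539 F943
G1 X13.5432 Y68.9189 F943
M5
G0 X15.9103 Y112.0793
M3 S560
G1 X81.0452 Y174.1569 F1678
G1 X79.8721 Y176.6273 F1678
M5
G0 X51.0697 Y123.1510
M3 S560
G1 X31.2833 Y167.8139 F1678
G1 X79.8558 Y162.6180 F1678
G1 X51.0697 Y123.1510 F1678
M5
G0 X62.5401 Y16.6237
M3 S560
G1 X48.5982 Y21.0570 F1678
G1 X48.1270 Y38.7418 F1678
G1 X61.1265 Y69.6781 F1678
M5
G0 X0.0000 Y0.0000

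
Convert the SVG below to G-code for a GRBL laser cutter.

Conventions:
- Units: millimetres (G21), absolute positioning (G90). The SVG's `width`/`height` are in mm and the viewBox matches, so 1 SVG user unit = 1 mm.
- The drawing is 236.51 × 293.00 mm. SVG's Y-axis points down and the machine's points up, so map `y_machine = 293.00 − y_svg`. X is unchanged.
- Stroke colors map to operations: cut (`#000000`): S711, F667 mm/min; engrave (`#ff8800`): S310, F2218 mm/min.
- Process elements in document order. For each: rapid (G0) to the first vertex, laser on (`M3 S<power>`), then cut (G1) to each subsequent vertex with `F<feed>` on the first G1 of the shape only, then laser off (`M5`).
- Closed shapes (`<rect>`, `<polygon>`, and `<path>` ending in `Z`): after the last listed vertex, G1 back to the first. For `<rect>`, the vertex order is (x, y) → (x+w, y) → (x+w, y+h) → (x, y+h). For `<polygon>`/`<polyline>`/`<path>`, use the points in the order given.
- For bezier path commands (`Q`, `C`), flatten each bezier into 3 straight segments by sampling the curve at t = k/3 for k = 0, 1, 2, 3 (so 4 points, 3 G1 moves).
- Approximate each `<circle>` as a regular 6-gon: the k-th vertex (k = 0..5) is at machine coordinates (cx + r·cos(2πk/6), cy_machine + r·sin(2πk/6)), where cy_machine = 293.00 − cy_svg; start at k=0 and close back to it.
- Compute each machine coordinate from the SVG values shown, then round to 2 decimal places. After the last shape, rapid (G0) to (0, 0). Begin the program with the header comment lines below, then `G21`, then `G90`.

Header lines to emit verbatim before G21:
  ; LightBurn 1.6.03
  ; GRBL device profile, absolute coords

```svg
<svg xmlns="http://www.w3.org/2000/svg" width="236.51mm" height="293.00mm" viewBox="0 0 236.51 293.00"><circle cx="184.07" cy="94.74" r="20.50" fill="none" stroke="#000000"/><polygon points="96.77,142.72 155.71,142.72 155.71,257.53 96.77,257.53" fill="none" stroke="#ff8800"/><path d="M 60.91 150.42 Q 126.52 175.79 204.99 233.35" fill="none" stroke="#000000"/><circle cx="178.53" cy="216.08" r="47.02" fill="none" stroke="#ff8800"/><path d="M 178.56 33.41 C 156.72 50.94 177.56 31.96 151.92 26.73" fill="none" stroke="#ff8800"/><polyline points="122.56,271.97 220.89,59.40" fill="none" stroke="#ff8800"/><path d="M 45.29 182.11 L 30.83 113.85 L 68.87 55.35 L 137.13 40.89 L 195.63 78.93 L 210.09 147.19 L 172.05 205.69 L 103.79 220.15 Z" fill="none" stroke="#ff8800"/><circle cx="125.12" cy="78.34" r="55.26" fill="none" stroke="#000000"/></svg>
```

; LightBurn 1.6.03
; GRBL device profile, absolute coords
G21
G90
G0 X204.57 Y198.26
M3 S711
G1 X194.32 Y216.01 F667
G1 X173.82 Y216.01
G1 X163.57 Y198.26
G1 X173.82 Y180.51
G1 X194.32 Y180.51
G1 X204.57 Y198.26
M5
G0 X96.77 Y150.28
M3 S310
G1 X155.71 Y150.28 F2218
G1 X155.71 Y35.47
G1 X96.77 Y35.47
G1 X96.77 Y150.28
M5
G0 X60.91 Y142.58
M3 S711
G1 X106.08 Y122.09 F667
G1 X154.11 Y94.45
G1 X204.99 Y59.65
M5
G0 X225.55 Y76.92
M3 S310
G1 X202.04 Y117.64 F2218
G1 X155.02 Y117.64
G1 X131.51 Y76.92
G1 X155.02 Y36.20
G1 X202.04 Y36.20
G1 X225.55 Y76.92
M5
G0 X178.56 Y259.59
M3 S310
G1 X167.64 Y252.37 F2218
G1 X165.37 Y258.32
G1 X151.92 Y266.27
M5
G0 X122.56 Y21.03
M3 S310
G1 X220.89 Y233.60 F2218
M5
G0 X45.29 Y110.89
M3 S310
G1 X30.83 Y179.15 F2218
G1 X68.87 Y237.65
G1 X137.13 Y252.11
G1 X195.63 Y214.07
G1 X210.09 Y145.81
G1 X172.05 Y87.31
G1 X103.79 Y72.85
G1 X45.29 Y110.89
M5
G0 X180.38 Y214.66
M3 S711
G1 X152.75 Y262.52 F667
G1 X97.49 Y262.52
G1 X69.86 Y214.66
G1 X97.49 Y166.80
G1 X152.75 Y166.80
G1 X180.38 Y214.66
M5
G0 X0.00 Y0.00

viewBox `0 0 236.51 293.00` with mm width/height → 1 unit = 1 mm. Flip: y_m = 293.00 − y_svg.

**Shape 1** — `<circle>` circle, stroke `#000000` → cut (S711, F667). Machine vertices: (204.57,198.26) → (194.32,216.01) → (173.82,216.01) → (163.57,198.26) → (173.82,180.51) → (194.32,180.51) → (204.57,198.26). Closed: final G1 returns to the first vertex.

**Shape 2** — `<polygon>` rectangle, stroke `#ff8800` → engrave (S310, F2218). Machine vertices: (96.77,150.28) → (155.71,150.28) → (155.71,35.47) → (96.77,35.47) → (96.77,150.28). Closed: final G1 returns to the first vertex.

**Shape 3** — `<path>` quadratic bezier, stroke `#000000` → cut (S711, F667). Control points (SVG): P0=(60.91,150.42), P1=(126.52,175.79), P2=(204.99,233.35); sampled at t=k/3. Machine vertices: (60.91,142.58) → (106.08,122.09) → (154.11,94.45) → (204.99,59.65). Open path.

**Shape 4** — `<circle>` circle, stroke `#ff8800` → engrave (S310, F2218). Machine vertices: (225.55,76.92) → (202.04,117.64) → (155.02,117.64) → (131.51,76.92) → (155.02,36.20) → (202.04,36.20) → (225.55,76.92). Closed: final G1 returns to the first vertex.

**Shape 5** — `<path>` cubic bezier, stroke `#ff8800` → engrave (S310, F2218). Control points (SVG): P0=(178.56,33.41), P1=(156.72,50.94), P2=(177.56,31.96), P3=(151.92,26.73); sampled at t=k/3. Machine vertices: (178.56,259.59) → (167.64,252.37) → (165.37,258.32) → (151.92,266.27). Open path.

**Shape 6** — `<polyline>` line segment, stroke `#ff8800` → engrave (S310, F2218). Machine vertices: (122.56,21.03) → (220.89,233.60). Open path.

**Shape 7** — `<path>` regular polygon, stroke `#ff8800` → engrave (S310, F2218). Machine vertices: (45.29,110.89) → (30.83,179.15) → (68.87,237.65) → (137.13,252.11) → (195.63,214.07) → (210.09,145.81) → (172.05,87.31) → (103.79,72.85) → (45.29,110.89). Closed: final G1 returns to the first vertex.

**Shape 8** — `<circle>` circle, stroke `#000000` → cut (S711, F667). Machine vertices: (180.38,214.66) → (152.75,262.52) → (97.49,262.52) → (69.86,214.66) → (97.49,166.80) → (152.75,166.80) → (180.38,214.66). Closed: final G1 returns to the first vertex.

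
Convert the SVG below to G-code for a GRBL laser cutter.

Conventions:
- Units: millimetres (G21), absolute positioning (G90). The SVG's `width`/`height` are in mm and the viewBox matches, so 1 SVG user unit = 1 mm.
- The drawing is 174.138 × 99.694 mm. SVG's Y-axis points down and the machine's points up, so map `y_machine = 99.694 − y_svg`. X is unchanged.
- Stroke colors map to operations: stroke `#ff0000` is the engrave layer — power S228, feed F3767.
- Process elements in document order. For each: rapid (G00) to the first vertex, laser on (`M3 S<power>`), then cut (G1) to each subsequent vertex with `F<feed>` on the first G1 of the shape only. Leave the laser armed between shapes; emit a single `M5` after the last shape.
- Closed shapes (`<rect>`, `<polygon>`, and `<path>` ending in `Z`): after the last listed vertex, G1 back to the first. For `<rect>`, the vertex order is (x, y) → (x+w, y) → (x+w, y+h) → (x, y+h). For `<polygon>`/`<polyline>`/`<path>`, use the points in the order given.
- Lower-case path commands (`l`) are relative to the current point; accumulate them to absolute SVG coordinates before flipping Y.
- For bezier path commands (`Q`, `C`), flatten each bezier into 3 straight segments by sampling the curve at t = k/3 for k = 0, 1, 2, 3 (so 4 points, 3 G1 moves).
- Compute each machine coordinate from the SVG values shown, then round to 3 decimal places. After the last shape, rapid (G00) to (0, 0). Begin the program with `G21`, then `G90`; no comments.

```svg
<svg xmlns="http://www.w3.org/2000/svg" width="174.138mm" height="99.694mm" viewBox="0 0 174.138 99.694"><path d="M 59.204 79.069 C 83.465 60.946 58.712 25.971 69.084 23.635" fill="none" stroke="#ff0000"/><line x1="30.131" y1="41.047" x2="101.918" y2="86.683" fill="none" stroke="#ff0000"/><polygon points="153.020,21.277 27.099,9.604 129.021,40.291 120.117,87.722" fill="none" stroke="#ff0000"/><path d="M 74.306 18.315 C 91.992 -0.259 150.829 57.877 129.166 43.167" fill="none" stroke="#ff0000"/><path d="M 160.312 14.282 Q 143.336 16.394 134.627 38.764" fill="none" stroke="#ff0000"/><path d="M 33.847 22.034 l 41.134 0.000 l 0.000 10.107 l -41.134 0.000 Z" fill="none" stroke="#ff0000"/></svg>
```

Since the viewBox matches the mm dimensions, user units are millimetres directly. The only transform is the Y-flip y_m = 99.694 − y_svg.

Shape 1 is a cubic bezier drawn with `<path>`. Its stroke #ff0000 means engrave at S228, F3767. After flipping Y the toolpath is (59.204,20.625) → (70.243,42.532) → (67.304,64.676) → (69.084,76.059).

Shape 2 is a line segment drawn with `<line>`. Its stroke #ff0000 means engrave at S228, F3767. After flipping Y the toolpath is (30.131,58.647) → (101.918,13.011).

Shape 3 is a closed polygon drawn with `<polygon>`. Its stroke #ff0000 means engrave at S228, F3767. After flipping Y the toolpath is (153.020,78.417) → (27.099,90.090) → (129.021,59.403) → (120.117,11.972) → (153.020,78.417), returning to the start.

Shape 4 is a cubic bezier drawn with `<path>`. Its stroke #ff0000 means engrave at S228, F3767. After flipping Y the toolpath is (74.306,81.379) → (101.203,79.922) → (128.501,60.560) → (129.166,56.527).

Shape 5 is a quadratic bezier drawn with `<path>`. Its stroke #ff0000 means engrave at S228, F3767. After flipping Y the toolpath is (160.312,85.412) → (149.913,81.753) → (141.352,73.592) → (134.627,60.930).

Shape 6 is a rectangle drawn with `<path>`. Its stroke #ff0000 means engrave at S228, F3767. After flipping Y the toolpath is (33.847,77.660) → (74.981,77.660) → (74.981,67.553) → (33.847,67.553) → (33.847,77.660), returning to the start.

G21
G90
G00 X59.204 Y20.625
M3 S228
G1 X70.243 Y42.532 F3767
G1 X67.304 Y64.676
G1 X69.084 Y76.059
G00 X30.131 Y58.647
M3 S228
G1 X101.918 Y13.011 F3767
G00 X153.020 Y78.417
M3 S228
G1 X27.099 Y90.090 F3767
G1 X129.021 Y59.403
G1 X120.117 Y11.972
G1 X153.020 Y78.417
G00 X74.306 Y81.379
M3 S228
G1 X101.203 Y79.922 F3767
G1 X128.501 Y60.560
G1 X129.166 Y56.527
G00 X160.312 Y85.412
M3 S228
G1 X149.913 Y81.753 F3767
G1 X141.352 Y73.592
G1 X134.627 Y60.930
G00 X33.847 Y77.660
M3 S228
G1 X74.981 Y77.660 F3767
G1 X74.981 Y67.553
G1 X33.847 Y67.553
G1 X33.847 Y77.660
M5
G00 X0.000 Y0.000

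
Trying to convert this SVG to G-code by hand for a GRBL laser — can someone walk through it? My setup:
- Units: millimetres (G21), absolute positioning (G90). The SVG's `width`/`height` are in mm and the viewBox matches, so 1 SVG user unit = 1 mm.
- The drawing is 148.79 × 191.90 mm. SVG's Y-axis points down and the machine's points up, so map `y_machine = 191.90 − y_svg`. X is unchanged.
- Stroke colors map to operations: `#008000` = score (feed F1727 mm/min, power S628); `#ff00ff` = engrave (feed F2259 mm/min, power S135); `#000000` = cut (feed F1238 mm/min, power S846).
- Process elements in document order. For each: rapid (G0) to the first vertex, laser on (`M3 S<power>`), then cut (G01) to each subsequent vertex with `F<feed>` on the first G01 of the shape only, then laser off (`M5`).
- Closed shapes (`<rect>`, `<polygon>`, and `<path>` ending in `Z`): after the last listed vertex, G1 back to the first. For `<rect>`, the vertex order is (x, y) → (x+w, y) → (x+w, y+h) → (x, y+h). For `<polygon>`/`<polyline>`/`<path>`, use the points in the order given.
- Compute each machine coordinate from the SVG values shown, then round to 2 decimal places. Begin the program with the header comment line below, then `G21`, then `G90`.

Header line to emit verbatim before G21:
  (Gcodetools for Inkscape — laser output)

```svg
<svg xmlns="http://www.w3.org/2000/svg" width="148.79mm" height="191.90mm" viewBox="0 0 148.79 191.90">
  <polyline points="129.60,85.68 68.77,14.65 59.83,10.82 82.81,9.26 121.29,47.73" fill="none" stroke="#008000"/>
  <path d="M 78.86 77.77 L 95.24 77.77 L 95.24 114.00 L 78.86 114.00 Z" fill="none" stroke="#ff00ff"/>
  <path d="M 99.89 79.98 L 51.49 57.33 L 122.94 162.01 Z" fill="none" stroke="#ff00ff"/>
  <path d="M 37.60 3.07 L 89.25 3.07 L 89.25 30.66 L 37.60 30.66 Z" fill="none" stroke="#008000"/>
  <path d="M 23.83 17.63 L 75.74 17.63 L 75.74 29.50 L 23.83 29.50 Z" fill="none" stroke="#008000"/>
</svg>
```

(Gcodetools for Inkscape — laser output)
G21
G90
G0 X129.60 Y106.22
M3 S628
G01 X68.77 Y177.25 F1727
G01 X59.83 Y181.08
G01 X82.81 Y182.64
G01 X121.29 Y144.17
M5
G0 X78.86 Y114.13
M3 S135
G01 X95.24 Y114.13 F2259
G01 X95.24 Y77.90
G01 X78.86 Y77.90
G01 X78.86 Y114.13
M5
G0 X99.89 Y111.92
M3 S135
G01 X51.49 Y134.57 F2259
G01 X122.94 Y29.89
G01 X99.89 Y111.92
M5
G0 X37.60 Y188.83
M3 S628
G01 X89.25 Y188.83 F1727
G01 X89.25 Y161.24
G01 X37.60 Y161.24
G01 X37.60 Y188.83
M5
G0 X23.83 Y174.27
M3 S628
G01 X75.74 Y174.27 F1727
G01 X75.74 Y162.40
G01 X23.83 Y162.40
G01 X23.83 Y174.27
M5

Since the viewBox matches the mm dimensions, user units are millimetres directly. The only transform is the Y-flip y_m = 191.90 − y_svg.

Shape 1 is a open polyline drawn with `<polyline>`. Its stroke #008000 means score at S628, F1727. After flipping Y the toolpath is (129.60,106.22) → (68.77,177.25) → (59.83,181.08) → (82.81,182.64) → (121.29,144.17).

Shape 2 is a rectangle drawn with `<path>`. Its stroke #ff00ff means engrave at S135, F2259. After flipping Y the toolpath is (78.86,114.13) → (95.24,114.13) → (95.24,77.90) → (78.86,77.90) → (78.86,114.13), returning to the start.

Shape 3 is a closed polygon drawn with `<path>`. Its stroke #ff00ff means engrave at S135, F2259. After flipping Y the toolpath is (99.89,111.92) → (51.49,134.57) → (122.94,29.89) → (99.89,111.92), returning to the start.

Shape 4 is a rectangle drawn with `<path>`. Its stroke #008000 means score at S628, F1727. After flipping Y the toolpath is (37.60,188.83) → (89.25,188.83) → (89.25,161.24) → (37.60,161.24) → (37.60,188.83), returning to the start.

Shape 5 is a rectangle drawn with `<path>`. Its stroke #008000 means score at S628, F1727. After flipping Y the toolpath is (23.83,174.27) → (75.74,174.27) → (75.74,162.40) → (23.83,162.40) → (23.83,174.27), returning to the start.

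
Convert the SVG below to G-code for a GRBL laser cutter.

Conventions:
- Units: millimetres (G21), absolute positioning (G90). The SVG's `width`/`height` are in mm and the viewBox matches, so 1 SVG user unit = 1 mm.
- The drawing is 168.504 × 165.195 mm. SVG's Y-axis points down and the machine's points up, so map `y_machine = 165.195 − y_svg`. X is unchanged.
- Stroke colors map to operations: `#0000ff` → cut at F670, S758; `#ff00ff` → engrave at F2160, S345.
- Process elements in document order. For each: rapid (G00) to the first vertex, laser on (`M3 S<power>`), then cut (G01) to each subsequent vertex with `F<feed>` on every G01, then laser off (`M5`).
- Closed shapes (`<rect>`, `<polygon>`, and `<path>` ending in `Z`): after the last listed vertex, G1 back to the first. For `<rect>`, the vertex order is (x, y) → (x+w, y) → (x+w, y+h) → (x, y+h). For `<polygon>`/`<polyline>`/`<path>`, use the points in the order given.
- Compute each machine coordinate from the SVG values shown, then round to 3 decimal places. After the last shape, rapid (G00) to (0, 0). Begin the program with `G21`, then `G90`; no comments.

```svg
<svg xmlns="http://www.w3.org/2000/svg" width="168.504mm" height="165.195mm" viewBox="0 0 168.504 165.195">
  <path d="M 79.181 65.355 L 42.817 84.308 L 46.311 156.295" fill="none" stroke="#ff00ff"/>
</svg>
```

G21
G90
G00 X79.181 Y99.840
M3 S345
G01 X42.817 Y80.887 F2160
G01 X46.311 Y8.900 F2160
M5
G00 X0.000 Y0.000

Since the viewBox matches the mm dimensions, user units are millimetres directly. The only transform is the Y-flip y_m = 165.195 − y_svg.

Shape 1 is a open polyline drawn with `<path>`. Its stroke #ff00ff means engrave at S345, F2160. After flipping Y the toolpath is (79.181,99.840) → (42.817,80.887) → (46.311,8.900).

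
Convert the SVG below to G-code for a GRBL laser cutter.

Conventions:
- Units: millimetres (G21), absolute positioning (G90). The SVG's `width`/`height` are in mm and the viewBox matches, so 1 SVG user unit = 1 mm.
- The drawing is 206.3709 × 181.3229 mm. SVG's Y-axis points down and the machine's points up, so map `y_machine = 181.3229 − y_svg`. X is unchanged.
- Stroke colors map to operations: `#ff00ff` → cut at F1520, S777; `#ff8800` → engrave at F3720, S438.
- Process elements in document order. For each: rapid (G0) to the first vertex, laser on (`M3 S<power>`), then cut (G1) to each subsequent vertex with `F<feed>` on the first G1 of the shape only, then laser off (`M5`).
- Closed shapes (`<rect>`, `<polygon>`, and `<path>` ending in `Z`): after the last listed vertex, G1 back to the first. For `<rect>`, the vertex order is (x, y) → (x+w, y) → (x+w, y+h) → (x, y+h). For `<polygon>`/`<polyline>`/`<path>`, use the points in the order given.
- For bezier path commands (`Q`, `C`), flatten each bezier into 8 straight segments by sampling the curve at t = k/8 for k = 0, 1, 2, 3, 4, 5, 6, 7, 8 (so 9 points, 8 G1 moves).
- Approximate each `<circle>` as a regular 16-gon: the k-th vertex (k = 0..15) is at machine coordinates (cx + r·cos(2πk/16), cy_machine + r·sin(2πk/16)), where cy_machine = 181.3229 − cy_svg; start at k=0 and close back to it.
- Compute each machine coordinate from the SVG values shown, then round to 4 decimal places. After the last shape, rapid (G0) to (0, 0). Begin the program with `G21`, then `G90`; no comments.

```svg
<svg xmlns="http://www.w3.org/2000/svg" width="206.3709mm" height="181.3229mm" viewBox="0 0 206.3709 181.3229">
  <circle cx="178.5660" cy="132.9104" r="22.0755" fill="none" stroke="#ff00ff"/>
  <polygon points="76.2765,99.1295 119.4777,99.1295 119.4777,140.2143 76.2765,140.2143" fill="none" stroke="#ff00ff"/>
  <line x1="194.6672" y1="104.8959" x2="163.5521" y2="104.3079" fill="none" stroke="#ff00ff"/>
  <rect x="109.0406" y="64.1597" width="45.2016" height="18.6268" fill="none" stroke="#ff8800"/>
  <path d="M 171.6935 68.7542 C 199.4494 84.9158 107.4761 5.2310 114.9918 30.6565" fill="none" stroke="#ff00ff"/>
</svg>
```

1 u = 1 mm; y_m = 181.3229 − y.

[1] `<circle>` circle, #ff00ff→cut S777 F1520: (200.6415,48.4125) → (198.9611,56.8604) → (194.1757,64.0222) → (187.0139,68.8076) → (178.5660,70.4880) → (170.1181,68.8076) → (162.9563,64.0222) → (158.1709,56.8604) → (156.4905,48.4125) → (158.1709,39.9646) → (162.9563,32.8028) → (170.1181,28.0174) → (178.5660,26.3370) → (187.0139,28.0174) → (194.1757,32.8028) → (198.9611,39.9646) → (200.6415,48.4125) (closed)

[2] `<polygon>` rectangle, #ff00ff→cut S777 F1520: (76.2765,82.1934) → (119.4777,82.1934) → (119.4777,41.1086) → (76.2765,41.1086) → (76.2765,82.1934) (closed)

[3] `<line>` line segment, #ff00ff→cut S777 F1520: (194.6672,76.4270) → (163.5521,77.0150)

[4] `<rect>` rectangle, #ff8800→engrave S438 F3720: (109.0406,117.1632) → (154.2422,117.1632) → (154.2422,98.5364) → (109.0406,98.5364) → (109.0406,117.1632) (closed)

[5] `<path>` cubic bezier, #ff00ff→cut S777 F1520: (171.6935,112.5687) → (176.9178,110.6084) → (173.4865,115.2788) → (163.9685,124.2248) → (150.9327,135.0915) → (136.9482,145.5240) → (124.5839,153.1673) → (116.4088,155.6664) → (114.9918,150.6664)

G21
G90
G0 X200.6415 Y48.4125
M3 S777
G1 X198.9611 Y56.8604 F1520
G1 X194.1757 Y64.0222
G1 X187.0139 Y68.8076
G1 X178.5660 Y70.4880
G1 X170.1181 Y68.8076
G1 X162.9563 Y64.0222
G1 X158.1709 Y56.8604
G1 X156.4905 Y48.4125
G1 X158.1709 Y39.9646
G1 X162.9563 Y32.8028
G1 X170.1181 Y28.0174
G1 X178.5660 Y26.3370
G1 X187.0139 Y28.0174
G1 X194.1757 Y32.8028
G1 X198.9611 Y39.9646
G1 X200.6415 Y48.4125
M5
G0 X76.2765 Y82.1934
M3 S777
G1 X119.4777 Y82.1934 F1520
G1 X119.4777 Y41.1086
G1 X76.2765 Y41.1086
G1 X76.2765 Y82.1934
M5
G0 X194.6672 Y76.4270
M3 S777
G1 X163.5521 Y77.0150 F1520
M5
G0 X109.0406 Y117.1632
M3 S438
G1 X154.2422 Y117.1632 F3720
G1 X154.2422 Y98.5364
G1 X109.0406 Y98.5364
G1 X109.0406 Y117.1632
M5
G0 X171.6935 Y112.5687
M3 S777
G1 X176.9178 Y110.6084 F1520
G1 X173.4865 Y115.2788
G1 X163.9685 Y124.2248
G1 X150.9327 Y135.0915
G1 X136.9482 Y145.5240
G1 X124.5839 Y153.1673
G1 X116.4088 Y155.6664
G1 X114.9918 Y150.6664
M5
G0 X0.0000 Y0.0000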